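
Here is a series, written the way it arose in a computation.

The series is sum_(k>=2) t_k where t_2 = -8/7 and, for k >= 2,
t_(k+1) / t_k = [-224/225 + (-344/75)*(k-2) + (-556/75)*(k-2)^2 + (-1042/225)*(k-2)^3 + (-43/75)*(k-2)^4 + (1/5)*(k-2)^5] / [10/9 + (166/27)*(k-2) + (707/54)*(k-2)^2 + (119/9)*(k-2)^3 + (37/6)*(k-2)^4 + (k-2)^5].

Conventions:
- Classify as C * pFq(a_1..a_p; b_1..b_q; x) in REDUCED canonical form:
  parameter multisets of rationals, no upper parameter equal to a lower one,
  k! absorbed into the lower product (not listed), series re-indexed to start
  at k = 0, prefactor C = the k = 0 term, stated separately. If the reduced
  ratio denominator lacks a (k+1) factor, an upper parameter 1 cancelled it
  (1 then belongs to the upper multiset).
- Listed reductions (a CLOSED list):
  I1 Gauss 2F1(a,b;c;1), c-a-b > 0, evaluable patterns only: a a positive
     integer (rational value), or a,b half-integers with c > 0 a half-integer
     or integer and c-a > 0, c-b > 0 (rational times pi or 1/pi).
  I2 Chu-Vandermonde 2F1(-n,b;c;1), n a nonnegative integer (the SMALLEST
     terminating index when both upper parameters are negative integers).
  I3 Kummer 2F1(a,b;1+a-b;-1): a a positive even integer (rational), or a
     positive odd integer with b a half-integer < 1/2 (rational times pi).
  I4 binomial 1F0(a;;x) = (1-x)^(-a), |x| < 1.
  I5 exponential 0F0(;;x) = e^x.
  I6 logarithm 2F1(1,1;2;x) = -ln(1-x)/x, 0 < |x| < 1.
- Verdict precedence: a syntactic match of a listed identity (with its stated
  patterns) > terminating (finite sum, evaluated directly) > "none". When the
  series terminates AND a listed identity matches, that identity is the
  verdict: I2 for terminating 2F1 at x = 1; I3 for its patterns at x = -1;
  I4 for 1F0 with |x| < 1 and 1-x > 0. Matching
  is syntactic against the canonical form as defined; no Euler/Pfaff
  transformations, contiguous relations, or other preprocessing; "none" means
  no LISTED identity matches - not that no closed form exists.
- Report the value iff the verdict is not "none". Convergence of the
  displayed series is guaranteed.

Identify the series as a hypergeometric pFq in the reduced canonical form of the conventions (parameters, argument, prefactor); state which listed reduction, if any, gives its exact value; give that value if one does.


Classification (C = -8/7): 3F2 with upper {-7, 4/5, 2}, lower {5/6, 3}, argument x = 1/5. Verdict: terminating. With -7 upstairs the series is a 8-term polynomial sum; evaluated term by term. Exact value: -2566438509961280072/5462222747802734375.

Structural cue: from the first term -8/7: cancel k + 2/3 from the displayed ratio first; then prefactor -8/7.
Consecutive-term ratio: r(k) = (1/5) * (k-7) (k+4/5) (k+2) / [(k+5/6) (k+3) (k+1)] ; factor over Q: parameters, x = (1/5), and C = -8/7.


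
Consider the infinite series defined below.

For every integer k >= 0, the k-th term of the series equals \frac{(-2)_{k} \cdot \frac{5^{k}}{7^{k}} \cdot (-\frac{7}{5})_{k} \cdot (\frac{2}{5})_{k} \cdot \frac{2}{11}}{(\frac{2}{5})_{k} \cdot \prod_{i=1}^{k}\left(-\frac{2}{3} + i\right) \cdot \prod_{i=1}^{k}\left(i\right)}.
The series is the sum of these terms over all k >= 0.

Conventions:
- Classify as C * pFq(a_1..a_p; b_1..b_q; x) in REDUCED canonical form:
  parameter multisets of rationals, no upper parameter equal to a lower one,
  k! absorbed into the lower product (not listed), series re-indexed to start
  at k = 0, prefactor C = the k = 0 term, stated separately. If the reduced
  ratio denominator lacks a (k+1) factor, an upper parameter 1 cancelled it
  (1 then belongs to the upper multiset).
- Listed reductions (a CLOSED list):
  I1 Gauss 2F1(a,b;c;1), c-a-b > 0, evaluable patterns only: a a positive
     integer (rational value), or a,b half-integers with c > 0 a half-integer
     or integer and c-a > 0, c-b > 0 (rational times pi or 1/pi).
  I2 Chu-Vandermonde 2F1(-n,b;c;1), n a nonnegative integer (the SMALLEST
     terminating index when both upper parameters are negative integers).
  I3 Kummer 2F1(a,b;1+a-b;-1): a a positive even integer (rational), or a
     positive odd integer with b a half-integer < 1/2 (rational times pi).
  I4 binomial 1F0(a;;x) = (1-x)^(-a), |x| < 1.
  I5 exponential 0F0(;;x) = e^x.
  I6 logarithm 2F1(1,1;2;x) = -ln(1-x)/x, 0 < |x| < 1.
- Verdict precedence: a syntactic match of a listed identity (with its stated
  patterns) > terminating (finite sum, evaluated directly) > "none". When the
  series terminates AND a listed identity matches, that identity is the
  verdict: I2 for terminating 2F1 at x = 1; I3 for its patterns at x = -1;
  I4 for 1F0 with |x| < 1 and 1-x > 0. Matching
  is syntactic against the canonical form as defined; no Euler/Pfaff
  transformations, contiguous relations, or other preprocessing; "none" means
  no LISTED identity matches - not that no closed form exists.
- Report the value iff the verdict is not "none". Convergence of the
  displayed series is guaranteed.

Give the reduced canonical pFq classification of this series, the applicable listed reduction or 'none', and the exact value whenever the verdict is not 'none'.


Key observation: from the first term \frac{2}{11}: the product of the first k integers (C = 2/11) is k!.
Consecutive-term ratio: r(k) = \frac{5}{7} * (k-2) (k-\frac{7}{5}) / [(k+\frac{1}{3}) (k+1)] - poly over poly, x = \frac{5}{7} from leading terms; C = \frac{2}{11} at k = 0.

With C = \frac{2}{11}: the canonical form is 2F1(-2, -\frac{7}{5}; \frac{1}{3}; \frac{5}{7}). Verdict: terminating - upper parameter -2 makes this a finite sum (last index 2), evaluated exactly. Sum: \frac{107}{77}.


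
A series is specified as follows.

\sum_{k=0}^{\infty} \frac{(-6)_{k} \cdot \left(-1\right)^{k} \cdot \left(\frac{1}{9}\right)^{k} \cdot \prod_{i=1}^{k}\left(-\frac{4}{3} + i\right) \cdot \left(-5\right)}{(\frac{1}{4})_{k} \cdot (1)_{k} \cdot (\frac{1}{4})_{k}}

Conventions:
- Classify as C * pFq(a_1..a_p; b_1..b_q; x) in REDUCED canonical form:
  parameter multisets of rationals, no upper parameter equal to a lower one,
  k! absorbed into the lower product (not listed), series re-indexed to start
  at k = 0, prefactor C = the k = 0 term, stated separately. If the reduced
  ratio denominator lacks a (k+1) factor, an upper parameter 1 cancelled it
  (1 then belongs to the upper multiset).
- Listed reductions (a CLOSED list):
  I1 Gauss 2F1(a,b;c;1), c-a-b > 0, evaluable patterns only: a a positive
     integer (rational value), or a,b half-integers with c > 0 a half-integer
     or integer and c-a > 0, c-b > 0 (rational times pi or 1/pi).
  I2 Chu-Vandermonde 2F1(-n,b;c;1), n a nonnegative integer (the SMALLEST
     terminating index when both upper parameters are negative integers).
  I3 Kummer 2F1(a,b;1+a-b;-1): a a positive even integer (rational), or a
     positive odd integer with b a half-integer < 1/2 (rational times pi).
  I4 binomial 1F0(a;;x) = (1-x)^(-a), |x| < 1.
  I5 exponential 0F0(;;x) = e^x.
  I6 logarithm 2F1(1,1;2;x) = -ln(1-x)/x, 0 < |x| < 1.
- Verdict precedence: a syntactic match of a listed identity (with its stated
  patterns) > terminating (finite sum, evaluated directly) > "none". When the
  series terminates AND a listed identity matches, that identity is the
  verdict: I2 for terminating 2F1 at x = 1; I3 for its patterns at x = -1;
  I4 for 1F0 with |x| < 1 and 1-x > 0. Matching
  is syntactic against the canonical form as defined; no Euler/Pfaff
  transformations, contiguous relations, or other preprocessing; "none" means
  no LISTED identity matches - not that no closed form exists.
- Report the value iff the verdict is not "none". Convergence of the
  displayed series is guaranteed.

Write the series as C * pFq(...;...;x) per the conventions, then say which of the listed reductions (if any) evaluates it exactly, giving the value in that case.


The series (x = -\frac{1}{9}) is 2F2: upper {-6, -\frac{1}{3}}, lower {\frac{1}{4}, \frac{1}{4}}, prefactor -5. Verdict: terminating. (-6)_k vanishes past k = 6, leaving a 7-term sum, computed directly. Exact value: \frac{1447392167566811461}{96558986938879647}.

First insight: t_0 = -5 here, and the running product (prefactor -5) telescopes to a rising factorial.
Adjacent-term ratio: r(k) = -\frac{1}{9} * (k-6) (k-\frac{1}{3}) / [(k+\frac{1}{4}) (k+\frac{1}{4}) (k+1)] - poly over poly, x = -\frac{1}{9} from leading terms; C = -5 at k = 0.


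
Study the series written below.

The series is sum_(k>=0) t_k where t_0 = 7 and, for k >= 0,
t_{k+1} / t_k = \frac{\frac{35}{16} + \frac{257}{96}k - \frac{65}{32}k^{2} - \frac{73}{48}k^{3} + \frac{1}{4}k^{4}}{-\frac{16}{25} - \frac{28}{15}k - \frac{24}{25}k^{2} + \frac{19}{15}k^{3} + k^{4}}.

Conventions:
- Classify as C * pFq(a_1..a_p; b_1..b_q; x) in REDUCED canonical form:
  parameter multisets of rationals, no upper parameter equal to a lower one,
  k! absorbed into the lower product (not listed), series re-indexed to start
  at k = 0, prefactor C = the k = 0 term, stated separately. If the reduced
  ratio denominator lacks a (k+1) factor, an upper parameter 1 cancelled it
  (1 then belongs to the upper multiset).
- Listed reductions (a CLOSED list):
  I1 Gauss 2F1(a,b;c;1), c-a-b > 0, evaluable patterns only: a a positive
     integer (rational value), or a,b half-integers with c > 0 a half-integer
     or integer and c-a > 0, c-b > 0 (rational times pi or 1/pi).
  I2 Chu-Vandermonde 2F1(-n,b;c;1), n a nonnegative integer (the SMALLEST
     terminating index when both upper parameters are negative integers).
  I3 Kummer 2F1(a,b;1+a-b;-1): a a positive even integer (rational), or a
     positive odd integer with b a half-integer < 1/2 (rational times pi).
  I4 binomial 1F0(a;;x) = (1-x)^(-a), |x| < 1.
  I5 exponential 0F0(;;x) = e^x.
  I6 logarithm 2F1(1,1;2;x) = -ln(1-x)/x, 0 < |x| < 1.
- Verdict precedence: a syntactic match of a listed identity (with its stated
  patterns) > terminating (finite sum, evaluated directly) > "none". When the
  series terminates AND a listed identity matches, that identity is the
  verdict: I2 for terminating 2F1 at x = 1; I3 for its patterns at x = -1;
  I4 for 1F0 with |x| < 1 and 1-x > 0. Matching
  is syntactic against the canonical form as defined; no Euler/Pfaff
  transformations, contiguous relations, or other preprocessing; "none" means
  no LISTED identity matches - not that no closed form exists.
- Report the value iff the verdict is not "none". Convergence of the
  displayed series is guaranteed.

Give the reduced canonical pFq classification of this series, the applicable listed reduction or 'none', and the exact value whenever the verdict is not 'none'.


Reduced: x = \frac{1}{4}, 3F2, upper = {-7, -\frac{5}{4}, \frac{3}{2}}, lower = {-\frac{6}{5}, \frac{4}{5}}, C = 7. Verdict: terminating. (-7)_k vanishes past k = 7, leaving a 8-term sum, computed directly. Value: \frac{272585510274944989157}{100189892060251160576}.

Structural cue: t_0 = 7 here, and the expanded ratio factors over Q; C = 7, x = 1/4, roots give parameters.
Ratio: r(k) = \frac{1}{4} * (k-7) (k-\frac{5}{4}) (k+\frac{3}{2}) / [(k-\frac{6}{5}) (k+\frac{4}{5}) (k+1)] - poly over poly, x = \frac{1}{4} from leading terms; C = 7 at k = 0.


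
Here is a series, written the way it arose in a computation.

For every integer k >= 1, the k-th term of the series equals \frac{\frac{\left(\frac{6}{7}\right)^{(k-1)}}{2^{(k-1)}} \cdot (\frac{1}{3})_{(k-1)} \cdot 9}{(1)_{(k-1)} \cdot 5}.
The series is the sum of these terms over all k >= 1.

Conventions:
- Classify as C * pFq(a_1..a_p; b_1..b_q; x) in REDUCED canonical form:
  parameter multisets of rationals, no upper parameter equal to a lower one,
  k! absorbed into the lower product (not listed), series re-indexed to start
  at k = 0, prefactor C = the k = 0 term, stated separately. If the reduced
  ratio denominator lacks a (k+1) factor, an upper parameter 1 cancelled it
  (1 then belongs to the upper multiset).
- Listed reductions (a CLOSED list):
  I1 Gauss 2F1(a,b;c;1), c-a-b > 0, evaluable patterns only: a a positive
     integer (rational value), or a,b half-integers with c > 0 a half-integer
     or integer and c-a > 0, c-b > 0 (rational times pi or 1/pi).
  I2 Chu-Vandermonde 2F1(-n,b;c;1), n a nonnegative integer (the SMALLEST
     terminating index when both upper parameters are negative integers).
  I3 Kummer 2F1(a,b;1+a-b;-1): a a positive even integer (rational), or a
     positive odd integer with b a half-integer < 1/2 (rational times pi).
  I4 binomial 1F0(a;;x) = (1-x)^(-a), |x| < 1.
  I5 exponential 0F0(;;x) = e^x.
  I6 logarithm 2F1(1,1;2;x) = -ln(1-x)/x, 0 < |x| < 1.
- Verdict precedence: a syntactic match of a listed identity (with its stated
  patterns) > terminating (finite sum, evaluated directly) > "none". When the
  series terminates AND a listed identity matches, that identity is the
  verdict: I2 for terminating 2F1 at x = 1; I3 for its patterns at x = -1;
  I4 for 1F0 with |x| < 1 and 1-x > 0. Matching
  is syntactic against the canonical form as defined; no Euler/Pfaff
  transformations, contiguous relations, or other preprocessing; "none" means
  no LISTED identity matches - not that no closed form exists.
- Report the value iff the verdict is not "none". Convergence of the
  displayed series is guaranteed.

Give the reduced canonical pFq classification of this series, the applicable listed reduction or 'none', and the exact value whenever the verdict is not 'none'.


With C = \frac{9}{5}: the canonical form is 1F0(\frac{1}{3}; -; \frac{3}{7}). Verdict: this is the binomial series (I4) (the 1F0 binomial series: exponent -1/3, x = \frac{3}{7}). Value: \frac{9}{5} \cdot \left(\frac{4}{7}\right)^{-\frac{1}{3}}.

First insight: with t_0 = \frac{9}{5}, the constant factors (C = 9/5) combine into one prefactor.
Term ratio: r(k) = \frac{3}{7} * (k+\frac{1}{3}) / [(k+1)] ; factor over Q: parameters, x = \frac{3}{7}, and C = \frac{9}{5}.


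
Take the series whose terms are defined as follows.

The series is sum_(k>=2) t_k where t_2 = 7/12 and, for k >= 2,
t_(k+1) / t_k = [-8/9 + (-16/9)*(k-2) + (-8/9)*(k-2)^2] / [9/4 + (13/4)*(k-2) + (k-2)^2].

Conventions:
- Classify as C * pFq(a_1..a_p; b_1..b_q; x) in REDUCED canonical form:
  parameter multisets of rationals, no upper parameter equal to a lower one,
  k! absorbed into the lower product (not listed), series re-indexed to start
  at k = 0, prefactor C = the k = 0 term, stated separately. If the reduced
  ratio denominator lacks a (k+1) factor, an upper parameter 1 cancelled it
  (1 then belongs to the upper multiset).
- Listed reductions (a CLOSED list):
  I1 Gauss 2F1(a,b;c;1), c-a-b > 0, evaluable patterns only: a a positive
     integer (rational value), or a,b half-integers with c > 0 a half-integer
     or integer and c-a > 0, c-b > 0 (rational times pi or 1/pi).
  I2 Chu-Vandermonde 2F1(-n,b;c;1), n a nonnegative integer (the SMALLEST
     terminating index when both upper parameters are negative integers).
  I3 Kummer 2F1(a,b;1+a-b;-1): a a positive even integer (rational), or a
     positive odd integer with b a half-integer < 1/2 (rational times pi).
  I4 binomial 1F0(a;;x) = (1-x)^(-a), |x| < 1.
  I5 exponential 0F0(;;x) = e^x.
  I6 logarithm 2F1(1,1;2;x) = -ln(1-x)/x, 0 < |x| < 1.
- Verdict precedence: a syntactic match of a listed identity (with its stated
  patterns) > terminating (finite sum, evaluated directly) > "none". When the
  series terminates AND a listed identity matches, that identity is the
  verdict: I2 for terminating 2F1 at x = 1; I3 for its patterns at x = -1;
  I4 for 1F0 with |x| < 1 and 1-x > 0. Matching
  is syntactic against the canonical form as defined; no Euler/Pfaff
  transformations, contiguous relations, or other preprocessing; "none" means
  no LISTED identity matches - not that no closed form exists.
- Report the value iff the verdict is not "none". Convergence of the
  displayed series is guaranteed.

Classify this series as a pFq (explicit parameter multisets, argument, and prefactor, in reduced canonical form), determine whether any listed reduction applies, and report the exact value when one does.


x = -8/9 here; the reduced form reads 2F1, upper {1, 1}, lower {9/4}, C = 7/12. Verdict: none. Every listed pattern misses the 2F1 form at -8/9, upper {1, 1}.

The tell: x = (-8/9) and the expanded ratio factors over Q; C = 7/12, roots give parameters.
Ratio: r(k) = (-8/9) * (k+1) (k+1) / [(k+9/4) (k+1)] - poly over poly, x = (-8/9) from leading terms; C = 7/12 at k = 0.


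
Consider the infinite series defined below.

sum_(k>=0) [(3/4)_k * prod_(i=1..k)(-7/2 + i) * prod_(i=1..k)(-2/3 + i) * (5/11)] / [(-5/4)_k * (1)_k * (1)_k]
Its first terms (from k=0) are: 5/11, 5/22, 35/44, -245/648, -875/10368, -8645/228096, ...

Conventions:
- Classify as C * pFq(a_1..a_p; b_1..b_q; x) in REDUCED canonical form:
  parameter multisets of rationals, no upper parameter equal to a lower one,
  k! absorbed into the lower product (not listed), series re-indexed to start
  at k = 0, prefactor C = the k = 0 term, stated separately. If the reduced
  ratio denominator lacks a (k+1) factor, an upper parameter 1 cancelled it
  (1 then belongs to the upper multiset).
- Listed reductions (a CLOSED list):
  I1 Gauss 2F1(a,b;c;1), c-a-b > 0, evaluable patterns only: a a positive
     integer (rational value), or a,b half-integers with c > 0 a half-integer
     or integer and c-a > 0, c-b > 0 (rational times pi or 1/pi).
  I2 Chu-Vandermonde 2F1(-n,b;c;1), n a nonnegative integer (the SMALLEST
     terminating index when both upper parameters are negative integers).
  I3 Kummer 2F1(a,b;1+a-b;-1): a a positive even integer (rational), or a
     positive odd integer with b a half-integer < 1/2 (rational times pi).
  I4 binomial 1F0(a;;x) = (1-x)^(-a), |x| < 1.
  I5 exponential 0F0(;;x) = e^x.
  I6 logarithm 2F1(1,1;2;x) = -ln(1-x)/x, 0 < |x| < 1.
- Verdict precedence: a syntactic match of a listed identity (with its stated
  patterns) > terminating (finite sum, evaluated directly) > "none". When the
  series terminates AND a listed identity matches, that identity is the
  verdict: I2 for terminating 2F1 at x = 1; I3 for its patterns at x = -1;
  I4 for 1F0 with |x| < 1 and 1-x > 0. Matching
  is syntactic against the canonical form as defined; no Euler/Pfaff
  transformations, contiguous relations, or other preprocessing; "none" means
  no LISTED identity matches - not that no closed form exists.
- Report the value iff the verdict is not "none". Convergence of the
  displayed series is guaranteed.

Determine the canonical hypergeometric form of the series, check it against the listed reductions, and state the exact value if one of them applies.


This is 5/11 * 3F2(-5/2, 1/3, 3/4; -5/4, 1; 1) in reduced canonical form. Verdict: none. No listed pattern accepts 3F2(-5/2, 1/3, 3/4; -5/4, 1; 1).

Key observation: x = 1 and the running product (C = 5/11, x = 1) telescopes to a rising factorial.
Adjacent-term ratio: r(k) = 1 * (k-5/2) (k+1/3) (k+3/4) / [(k-5/4) (k+1) (k+1)] - rational in k, leading ratio 1; with t_0 = 5/11, classification follows.


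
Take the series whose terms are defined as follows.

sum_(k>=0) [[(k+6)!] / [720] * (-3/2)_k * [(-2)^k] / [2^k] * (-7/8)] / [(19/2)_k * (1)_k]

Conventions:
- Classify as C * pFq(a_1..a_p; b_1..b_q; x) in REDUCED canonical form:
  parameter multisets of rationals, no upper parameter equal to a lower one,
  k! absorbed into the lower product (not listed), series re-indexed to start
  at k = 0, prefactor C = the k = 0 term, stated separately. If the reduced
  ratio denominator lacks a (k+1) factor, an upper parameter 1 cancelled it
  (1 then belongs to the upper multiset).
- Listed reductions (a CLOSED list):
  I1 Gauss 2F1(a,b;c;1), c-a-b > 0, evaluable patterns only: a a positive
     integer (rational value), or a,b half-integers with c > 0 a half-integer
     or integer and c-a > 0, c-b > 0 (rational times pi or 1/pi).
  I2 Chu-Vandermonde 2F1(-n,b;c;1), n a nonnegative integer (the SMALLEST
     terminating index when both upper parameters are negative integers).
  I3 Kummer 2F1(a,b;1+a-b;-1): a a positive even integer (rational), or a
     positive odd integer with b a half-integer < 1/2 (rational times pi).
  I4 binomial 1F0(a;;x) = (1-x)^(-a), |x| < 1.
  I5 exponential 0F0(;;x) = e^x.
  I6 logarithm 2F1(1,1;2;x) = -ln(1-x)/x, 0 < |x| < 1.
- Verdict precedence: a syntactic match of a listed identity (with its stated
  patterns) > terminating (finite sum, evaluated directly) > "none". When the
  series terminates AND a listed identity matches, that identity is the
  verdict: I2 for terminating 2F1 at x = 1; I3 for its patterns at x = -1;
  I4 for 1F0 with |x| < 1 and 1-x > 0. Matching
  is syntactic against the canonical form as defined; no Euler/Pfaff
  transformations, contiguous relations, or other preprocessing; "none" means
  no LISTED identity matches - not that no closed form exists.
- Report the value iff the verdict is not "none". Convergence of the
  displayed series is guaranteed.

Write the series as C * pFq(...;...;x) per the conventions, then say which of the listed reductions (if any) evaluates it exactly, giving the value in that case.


At argument -1: a 2F1 with upper {-3/2, 7}, lower {19/2}, scaled by C = -7/8. Verdict (x = -1): Kummer's theorem (I3) applies (x = -1; c = 19/2 equals 1+a-b for upper {-3/2, 7}: listed pattern). Hence: (-5360355/8388608) * pi.

The tell: x = (-1) and the factorial ratio (C = -7/8) (k+a-1)!/(a-1)! is a rising factorial (a)_k.
Ratio: r(k) = (-1) * (k-3/2) (k+7) / [(k+19/2) (k+1)] ; factor over Q: parameters, x = (-1), and C = -7/8.


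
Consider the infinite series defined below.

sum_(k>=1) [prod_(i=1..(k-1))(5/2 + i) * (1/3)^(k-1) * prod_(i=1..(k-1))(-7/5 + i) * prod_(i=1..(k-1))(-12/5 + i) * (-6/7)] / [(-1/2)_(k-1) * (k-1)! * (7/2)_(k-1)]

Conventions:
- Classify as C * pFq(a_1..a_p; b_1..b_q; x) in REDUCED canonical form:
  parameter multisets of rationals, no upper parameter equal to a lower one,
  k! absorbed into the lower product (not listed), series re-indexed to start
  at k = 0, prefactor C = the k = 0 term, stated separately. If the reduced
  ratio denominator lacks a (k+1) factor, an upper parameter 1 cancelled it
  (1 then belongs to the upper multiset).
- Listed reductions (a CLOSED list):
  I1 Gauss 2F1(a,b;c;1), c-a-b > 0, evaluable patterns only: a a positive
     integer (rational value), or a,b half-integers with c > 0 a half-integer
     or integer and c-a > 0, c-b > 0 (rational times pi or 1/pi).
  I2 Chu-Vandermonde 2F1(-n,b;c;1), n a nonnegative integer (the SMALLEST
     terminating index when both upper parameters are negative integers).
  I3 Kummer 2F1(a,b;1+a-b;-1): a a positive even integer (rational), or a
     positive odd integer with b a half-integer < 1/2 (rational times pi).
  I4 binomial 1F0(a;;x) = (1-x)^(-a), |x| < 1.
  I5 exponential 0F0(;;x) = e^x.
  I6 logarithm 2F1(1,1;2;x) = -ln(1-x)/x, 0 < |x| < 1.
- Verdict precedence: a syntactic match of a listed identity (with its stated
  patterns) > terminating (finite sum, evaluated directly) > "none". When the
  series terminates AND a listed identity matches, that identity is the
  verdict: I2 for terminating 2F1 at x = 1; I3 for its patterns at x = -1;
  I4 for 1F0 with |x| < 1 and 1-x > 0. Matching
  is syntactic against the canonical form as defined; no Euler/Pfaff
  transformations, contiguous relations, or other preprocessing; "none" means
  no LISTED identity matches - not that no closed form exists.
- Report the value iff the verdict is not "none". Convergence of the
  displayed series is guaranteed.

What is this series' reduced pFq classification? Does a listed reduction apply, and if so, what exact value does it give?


First insight: x = (1/3) and the running product (C = -6/7, x = 1/3) telescopes to a rising factorial.
Adjacent-term ratio: r(k) = (1/3) * (k-7/5) (k-2/5) / [(k-1/2) (k+1)] - poly over poly, x = (1/3) from leading terms; C = -6/7 at k = 0.

With C = -6/7: the canonical form is 2F1(-7/5, -2/5; -1/2; 1/3). Verdict: none here - no I1-I6 shape fits x = 1/3 with lower {-1/2}.


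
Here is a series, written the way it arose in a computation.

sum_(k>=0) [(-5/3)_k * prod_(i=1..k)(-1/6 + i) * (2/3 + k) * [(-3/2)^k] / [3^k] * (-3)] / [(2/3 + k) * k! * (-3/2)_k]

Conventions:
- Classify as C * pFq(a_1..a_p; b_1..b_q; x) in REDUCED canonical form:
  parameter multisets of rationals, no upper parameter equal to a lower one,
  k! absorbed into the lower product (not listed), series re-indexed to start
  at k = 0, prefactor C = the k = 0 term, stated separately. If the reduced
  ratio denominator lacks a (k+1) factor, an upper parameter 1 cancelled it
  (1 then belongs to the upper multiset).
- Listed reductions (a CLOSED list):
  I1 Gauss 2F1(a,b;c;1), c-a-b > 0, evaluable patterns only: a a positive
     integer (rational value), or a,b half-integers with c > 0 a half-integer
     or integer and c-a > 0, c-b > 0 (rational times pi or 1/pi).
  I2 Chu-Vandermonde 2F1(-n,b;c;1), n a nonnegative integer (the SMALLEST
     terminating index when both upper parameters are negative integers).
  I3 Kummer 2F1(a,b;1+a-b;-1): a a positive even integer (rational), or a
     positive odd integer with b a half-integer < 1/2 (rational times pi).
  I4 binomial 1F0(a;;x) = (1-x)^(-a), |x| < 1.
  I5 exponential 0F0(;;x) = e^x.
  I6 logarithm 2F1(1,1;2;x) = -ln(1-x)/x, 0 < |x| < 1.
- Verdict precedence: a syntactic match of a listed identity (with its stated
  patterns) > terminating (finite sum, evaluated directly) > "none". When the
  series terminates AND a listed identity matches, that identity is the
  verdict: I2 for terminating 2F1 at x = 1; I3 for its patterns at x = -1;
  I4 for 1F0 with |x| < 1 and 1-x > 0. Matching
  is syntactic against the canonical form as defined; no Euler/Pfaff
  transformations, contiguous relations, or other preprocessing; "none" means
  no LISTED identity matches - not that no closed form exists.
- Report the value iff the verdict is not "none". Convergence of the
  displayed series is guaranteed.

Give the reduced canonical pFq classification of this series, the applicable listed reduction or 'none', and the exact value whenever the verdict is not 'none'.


Classification (C = -3): 2F1 with upper {-5/3, 5/6}, lower {-3/2}, argument x = -1/2. Verdict: none. Every listed pattern misses the 2F1 form at -1/2, upper {-5/3, 5/6}.

Key observation: from the first term -3: the running product (C = -3, x = -1/2) telescopes to a rising factorial.
Step ratio: r(k) = (-1/2) * (k-5/3) (k+5/6) / [(k-3/2) (k+1)] ; factor over Q: parameters, x = (-1/2), and C = -3.


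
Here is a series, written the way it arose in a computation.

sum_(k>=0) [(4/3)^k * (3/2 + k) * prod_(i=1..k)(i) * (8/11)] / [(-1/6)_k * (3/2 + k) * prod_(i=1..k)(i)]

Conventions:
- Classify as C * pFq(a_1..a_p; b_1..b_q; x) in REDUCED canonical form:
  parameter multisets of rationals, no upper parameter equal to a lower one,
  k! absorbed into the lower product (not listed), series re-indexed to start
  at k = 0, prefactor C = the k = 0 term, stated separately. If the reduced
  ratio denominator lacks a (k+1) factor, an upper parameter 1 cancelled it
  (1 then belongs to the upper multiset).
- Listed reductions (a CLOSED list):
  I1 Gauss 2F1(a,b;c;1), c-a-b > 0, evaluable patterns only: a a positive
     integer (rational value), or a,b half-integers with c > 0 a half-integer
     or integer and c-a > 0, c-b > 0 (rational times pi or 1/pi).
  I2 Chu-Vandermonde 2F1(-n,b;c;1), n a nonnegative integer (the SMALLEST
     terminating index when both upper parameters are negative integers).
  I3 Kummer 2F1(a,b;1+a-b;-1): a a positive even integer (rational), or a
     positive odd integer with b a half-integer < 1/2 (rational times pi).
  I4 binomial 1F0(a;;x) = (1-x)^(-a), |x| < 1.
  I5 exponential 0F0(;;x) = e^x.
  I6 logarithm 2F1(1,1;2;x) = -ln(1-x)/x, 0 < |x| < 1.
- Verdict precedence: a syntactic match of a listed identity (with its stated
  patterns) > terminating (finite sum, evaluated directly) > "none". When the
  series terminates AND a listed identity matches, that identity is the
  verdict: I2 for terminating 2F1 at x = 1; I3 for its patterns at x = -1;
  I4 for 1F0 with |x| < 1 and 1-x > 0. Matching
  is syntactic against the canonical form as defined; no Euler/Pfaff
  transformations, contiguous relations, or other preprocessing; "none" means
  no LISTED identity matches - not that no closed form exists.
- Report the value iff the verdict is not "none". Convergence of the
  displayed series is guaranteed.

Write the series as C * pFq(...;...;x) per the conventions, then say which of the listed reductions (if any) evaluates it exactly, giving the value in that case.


This is 8/11 * 1F1(1; -1/6; 4/3) in reduced canonical form. Verdict: none here - no I1-I6 shape fits x = 4/3 with lower {-1/6}.

The tell: t_0 being 8/11, striking the common factor k + 3/2 reduces the term (C = 8/11, x = 4/3).
Consecutive-term ratio: r(k) = (4/3) * (k+1) / [(k-1/6) (k+1)] - poly over poly, x = (4/3) from leading terms; C = 8/11 at k = 0.


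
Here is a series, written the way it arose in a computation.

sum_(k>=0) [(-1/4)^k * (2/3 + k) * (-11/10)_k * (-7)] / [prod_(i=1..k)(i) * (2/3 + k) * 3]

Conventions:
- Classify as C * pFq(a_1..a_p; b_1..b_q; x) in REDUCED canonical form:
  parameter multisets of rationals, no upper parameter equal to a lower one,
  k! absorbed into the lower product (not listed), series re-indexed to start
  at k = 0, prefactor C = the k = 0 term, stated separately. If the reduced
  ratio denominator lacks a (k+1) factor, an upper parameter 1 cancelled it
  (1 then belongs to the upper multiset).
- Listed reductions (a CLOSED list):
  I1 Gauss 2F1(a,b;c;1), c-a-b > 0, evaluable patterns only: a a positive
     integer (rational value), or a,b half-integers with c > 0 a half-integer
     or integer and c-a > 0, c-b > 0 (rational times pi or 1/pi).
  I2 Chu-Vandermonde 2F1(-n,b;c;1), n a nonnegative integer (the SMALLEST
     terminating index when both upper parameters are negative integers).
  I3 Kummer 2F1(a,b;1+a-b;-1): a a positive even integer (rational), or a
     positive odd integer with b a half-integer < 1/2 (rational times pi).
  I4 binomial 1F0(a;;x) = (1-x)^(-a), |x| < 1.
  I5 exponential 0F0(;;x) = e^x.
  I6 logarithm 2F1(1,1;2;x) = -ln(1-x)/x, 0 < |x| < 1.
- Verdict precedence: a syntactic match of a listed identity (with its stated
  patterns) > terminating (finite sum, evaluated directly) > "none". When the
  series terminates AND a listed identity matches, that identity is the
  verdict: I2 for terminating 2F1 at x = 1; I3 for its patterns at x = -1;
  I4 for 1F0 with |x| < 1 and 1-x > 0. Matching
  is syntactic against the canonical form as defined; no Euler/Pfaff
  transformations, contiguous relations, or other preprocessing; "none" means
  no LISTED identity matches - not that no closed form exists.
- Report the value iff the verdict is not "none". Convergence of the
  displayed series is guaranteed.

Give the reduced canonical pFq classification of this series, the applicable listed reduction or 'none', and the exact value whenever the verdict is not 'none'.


Classification (C = -7/3): 1F0 with upper {-11/10}, lower {-}, argument x = -1/4. Verdict at x = -1/4: the I4 binomial reduction matches (the 1F0 binomial series: exponent 11/10, x = -1/4). Sum: (-7/3) * (5/4)^(11/10).

Key step: with t_0 = -7/3, k + 2/3 divides numerator and denominator alike; C = -7/3 after cancelling.
Step ratio: r(k) = (-1/4) * (k-11/10) / [(k+1)] - poly over poly, x = (-1/4) from leading terms; C = -7/3 at k = 0.


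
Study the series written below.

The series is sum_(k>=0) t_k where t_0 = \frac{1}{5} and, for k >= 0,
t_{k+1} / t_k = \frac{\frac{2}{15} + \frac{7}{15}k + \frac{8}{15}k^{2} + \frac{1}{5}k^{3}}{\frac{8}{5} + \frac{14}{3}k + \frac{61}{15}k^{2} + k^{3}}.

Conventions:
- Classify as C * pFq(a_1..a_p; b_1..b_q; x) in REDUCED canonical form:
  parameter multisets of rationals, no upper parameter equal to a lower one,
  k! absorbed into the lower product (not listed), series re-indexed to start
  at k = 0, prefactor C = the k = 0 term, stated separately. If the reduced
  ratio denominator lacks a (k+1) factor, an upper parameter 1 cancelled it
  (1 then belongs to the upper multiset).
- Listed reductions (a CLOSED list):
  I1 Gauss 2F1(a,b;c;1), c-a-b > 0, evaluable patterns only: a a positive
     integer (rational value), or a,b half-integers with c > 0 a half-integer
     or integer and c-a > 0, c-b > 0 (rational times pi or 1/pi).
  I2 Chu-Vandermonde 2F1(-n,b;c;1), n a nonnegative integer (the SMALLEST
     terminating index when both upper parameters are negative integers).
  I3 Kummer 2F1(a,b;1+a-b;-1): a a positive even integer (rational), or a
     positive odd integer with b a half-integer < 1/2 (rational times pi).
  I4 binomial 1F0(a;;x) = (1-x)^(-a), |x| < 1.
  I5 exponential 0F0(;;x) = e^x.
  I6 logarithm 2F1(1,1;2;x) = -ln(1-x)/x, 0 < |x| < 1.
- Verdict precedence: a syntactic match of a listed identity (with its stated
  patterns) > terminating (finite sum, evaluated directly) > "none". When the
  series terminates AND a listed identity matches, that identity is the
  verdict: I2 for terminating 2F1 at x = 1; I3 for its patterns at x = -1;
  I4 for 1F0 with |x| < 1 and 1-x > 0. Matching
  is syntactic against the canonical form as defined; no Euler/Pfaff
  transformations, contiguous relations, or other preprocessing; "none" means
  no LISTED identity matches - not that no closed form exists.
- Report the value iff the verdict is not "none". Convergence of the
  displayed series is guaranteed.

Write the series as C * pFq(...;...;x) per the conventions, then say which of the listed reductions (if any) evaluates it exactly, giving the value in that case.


Classification (C = \frac{1}{5}): 2F1 with upper {1, 1}, lower {\frac{12}{5}}, argument x = \frac{1}{5}. Verdict: no listed reduction: x = \frac{1}{5} and upper {1, 1} fail every I1-I6 pattern.

The tell: from the first term \frac{1}{5}: roots of the ratio polynomials (C = 1/5, x = 1/5) are the negated parameters.
Adjacent-term ratio: r(k) = \frac{1}{5} * (k+1) (k+1) / [(k+\frac{12}{5}) (k+1)] - poly over poly, x = \frac{1}{5} from leading terms; C = \frac{1}{5} at k = 0.


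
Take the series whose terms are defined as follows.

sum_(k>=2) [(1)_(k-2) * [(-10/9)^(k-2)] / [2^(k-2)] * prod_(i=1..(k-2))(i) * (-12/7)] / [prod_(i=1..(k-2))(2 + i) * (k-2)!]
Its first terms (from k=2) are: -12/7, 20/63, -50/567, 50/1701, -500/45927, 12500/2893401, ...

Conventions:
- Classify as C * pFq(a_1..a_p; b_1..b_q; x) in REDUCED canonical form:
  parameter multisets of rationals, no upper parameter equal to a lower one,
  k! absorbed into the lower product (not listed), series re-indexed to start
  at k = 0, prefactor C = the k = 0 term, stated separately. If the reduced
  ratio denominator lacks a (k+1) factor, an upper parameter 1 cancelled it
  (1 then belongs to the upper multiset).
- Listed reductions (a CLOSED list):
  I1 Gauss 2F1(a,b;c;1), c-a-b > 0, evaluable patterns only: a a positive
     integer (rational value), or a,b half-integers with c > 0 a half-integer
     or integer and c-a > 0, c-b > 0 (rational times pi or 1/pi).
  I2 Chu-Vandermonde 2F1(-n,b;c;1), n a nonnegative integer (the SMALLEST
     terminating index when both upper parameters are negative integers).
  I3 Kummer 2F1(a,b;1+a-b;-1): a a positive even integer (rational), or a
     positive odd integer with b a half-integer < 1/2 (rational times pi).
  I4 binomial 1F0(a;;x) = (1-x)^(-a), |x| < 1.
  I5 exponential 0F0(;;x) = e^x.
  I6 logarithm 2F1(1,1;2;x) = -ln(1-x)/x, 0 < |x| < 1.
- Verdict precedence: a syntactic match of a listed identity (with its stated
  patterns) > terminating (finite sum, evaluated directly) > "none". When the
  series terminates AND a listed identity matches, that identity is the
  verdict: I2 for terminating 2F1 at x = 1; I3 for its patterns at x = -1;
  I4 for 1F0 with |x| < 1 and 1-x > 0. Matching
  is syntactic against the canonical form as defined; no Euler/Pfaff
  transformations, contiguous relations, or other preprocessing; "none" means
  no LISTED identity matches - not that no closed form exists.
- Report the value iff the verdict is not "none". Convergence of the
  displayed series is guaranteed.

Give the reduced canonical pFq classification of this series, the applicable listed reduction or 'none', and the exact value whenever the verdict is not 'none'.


At argument -5/9: a 2F1 with upper {1, 1}, lower {3}, scaled by C = -12/7. Verdict: none (x = -5/9): each listed identity misses the multisets {1, 1} ; {3}.

Structural cue: x = (-5/9) and the lower running product (C = -12/7, x = -5/9) is a rising factorial.
Consecutive-term ratio: r(k) = (-5/9) * (k+1) (k+1) / [(k+3) (k+1)] - rational in k, leading ratio (-5/9); with t_0 = -12/7, classification follows.


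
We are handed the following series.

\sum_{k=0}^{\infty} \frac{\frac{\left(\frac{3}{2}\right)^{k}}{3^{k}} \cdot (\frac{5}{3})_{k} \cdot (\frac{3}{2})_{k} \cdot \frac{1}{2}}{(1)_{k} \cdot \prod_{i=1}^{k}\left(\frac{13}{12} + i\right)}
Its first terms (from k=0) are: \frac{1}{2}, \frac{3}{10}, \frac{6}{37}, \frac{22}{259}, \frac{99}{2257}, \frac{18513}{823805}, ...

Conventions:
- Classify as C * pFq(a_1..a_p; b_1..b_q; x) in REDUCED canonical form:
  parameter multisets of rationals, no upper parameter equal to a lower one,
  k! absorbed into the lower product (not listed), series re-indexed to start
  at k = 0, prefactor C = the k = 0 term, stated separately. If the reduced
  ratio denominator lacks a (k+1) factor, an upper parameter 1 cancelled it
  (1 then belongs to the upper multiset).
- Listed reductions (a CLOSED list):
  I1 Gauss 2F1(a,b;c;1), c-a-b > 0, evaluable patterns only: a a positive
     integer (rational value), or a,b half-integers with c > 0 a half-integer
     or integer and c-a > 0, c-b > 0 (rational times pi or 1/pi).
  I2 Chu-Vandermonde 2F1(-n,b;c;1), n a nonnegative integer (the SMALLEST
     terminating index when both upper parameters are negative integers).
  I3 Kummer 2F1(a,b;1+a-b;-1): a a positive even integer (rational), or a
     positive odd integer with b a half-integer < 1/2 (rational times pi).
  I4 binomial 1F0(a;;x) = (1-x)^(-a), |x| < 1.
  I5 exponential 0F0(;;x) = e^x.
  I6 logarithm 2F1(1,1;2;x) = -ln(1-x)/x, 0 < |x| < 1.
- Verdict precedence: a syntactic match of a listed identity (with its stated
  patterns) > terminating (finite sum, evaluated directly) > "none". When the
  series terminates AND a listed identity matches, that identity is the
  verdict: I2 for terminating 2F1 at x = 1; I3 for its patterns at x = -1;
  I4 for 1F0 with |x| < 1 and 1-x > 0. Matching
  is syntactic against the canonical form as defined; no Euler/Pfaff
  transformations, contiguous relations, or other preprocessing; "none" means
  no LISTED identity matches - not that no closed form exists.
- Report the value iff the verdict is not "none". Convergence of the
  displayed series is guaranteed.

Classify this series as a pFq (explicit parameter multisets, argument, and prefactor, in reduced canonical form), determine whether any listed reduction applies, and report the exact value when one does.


This is \frac{1}{2} * 2F1(\frac{3}{2}, \frac{5}{3}; \frac{25}{12}; \frac{1}{2}) in reduced canonical form. Verdict: no listed reduction: x = \frac{1}{2} and upper {\frac{3}{2}, \frac{5}{3}} fail every I1-I6 pattern.

The tell: t_0 being \frac{1}{2}, (1)_k (C = 1/2) is k! itself.
Adjacent-term ratio: r(k) = \frac{1}{2} * (k+\frac{3}{2}) (k+\frac{5}{3}) / [(k+\frac{25}{12}) (k+1)] - rational in k, leading ratio \frac{1}{2}; with t_0 = \frac{1}{2}, classification follows.


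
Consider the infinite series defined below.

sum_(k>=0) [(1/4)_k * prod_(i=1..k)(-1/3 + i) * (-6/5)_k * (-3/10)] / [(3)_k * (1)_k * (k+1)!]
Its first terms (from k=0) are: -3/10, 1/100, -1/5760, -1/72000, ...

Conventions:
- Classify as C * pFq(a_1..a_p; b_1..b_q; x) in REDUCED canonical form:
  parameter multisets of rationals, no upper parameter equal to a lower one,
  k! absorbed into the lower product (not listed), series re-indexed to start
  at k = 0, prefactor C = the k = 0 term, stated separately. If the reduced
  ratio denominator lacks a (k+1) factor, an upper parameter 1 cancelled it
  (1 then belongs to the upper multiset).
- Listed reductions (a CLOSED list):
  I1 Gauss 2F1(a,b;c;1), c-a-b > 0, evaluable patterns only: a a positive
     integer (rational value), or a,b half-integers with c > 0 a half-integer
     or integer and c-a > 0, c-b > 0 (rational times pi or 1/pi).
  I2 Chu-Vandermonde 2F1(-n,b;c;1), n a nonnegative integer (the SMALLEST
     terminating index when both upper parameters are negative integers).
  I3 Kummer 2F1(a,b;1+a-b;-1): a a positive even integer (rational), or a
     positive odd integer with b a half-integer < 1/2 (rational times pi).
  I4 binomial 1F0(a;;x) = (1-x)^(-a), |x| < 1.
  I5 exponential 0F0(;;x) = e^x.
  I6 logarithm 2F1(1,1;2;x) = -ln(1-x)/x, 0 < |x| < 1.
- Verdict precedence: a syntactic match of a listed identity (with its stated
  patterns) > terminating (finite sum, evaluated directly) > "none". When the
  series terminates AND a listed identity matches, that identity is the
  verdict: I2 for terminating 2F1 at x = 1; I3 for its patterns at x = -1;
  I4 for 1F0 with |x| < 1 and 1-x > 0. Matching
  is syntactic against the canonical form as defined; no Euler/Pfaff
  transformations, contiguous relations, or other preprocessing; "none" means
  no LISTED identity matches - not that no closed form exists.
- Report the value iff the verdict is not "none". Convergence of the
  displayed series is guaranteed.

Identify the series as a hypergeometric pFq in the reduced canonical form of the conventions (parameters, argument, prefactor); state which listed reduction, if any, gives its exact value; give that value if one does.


With C = -3/10: the canonical form is 3F2(-6/5, 1/4, 2/3; 2, 3; 1). Verdict: none. Every listed pattern misses the 3F2 form at 1, upper {-6/5, 1/4, 2/3}.

Key observation: with t_0 = -3/10, the denominator's factorial ratio (C = -3/10) is a lower Pochhammer.
Ratio: r(k) = 1 * (k-6/5) (k+1/4) (k+2/3) / [(k+2) (k+3) (k+1)] - rational in k. x = 1; t_0 = -3/10; negate the roots.
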